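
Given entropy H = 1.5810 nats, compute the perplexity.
4.8598

Perplexity is e^H (or exp(H) for natural log).

H = 1.5810 nats
Perplexity = e^1.5810 = 4.8598

Interpretation: The model's uncertainty is equivalent to choosing uniformly among 4.9 options.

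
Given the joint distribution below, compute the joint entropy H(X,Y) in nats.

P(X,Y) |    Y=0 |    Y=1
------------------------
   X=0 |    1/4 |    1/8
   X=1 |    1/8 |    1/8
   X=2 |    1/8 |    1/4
1.7329 nats

Joint entropy is H(X,Y) = -Σ_{x,y} p(x,y) log p(x,y).

Summing over all non-zero entries:
H(X,Y) = -[1/4·log_e(1/4) + 1/8·log_e(1/8) + 1/8·log_e(1/8) + 1/8·log_e(1/8) + 1/8·log_e(1/8) + 1/4·log_e(1/4)]
H(X,Y) = 1.7329 nats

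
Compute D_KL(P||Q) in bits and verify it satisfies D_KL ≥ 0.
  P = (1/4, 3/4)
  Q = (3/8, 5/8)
0.0510 bits

KL divergence satisfies the Gibbs inequality: D_KL(P||Q) ≥ 0 for all distributions P, Q.

D_KL(P||Q) = Σ p(x) log(p(x)/q(x))
Term by term:
  x=0: 1/4 × log_2[(1/4)/(3/8)] = -0.1462
  x=1: 3/4 × log_2[(3/4)/(5/8)] = 0.1973
D_KL(P||Q) = 0.0510 bits

D_KL(P||Q) = 0.0510 ≥ 0 ✓

This non-negativity is a fundamental property: relative entropy cannot be negative because it measures how different Q is from P.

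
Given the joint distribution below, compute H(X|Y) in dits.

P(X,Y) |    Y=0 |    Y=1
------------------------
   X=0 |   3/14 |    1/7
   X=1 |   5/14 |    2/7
0.2827 dits

Using the chain rule: H(X|Y) = H(X,Y) - H(Y)

First, compute H(X,Y) = 0.5792 dits

Marginal P(Y) = (4/7, 3/7)
H(Y) = 0.2966 dits

H(X|Y) = H(X,Y) - H(Y) = 0.5792 - 0.2966 = 0.2827 dits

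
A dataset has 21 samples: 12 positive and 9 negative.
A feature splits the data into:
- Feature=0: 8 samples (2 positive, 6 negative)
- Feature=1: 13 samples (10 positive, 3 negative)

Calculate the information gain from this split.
0.1937 bits

Information Gain = H(Y) - H(Y|Feature)

Before split:
P(positive) = 12/21 = 0.5714
H(Y) = 0.9852 bits

After split:
Feature=0: H = 0.8113 bits (weight = 8/21)
Feature=1: H = 0.7793 bits (weight = 13/21)
H(Y|Feature) = (8/21)×0.8113 + (13/21)×0.7793 = 0.7915 bits

Information Gain = 0.9852 - 0.7915 = 0.1937 bits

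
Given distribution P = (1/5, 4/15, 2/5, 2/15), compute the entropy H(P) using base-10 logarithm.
0.5687 dits

Shannon entropy is H(X) = -Σ p(x) log p(x).

For P = (1/5, 4/15, 2/5, 2/15):
H = -1/5 × log_10(1/5) -4/15 × log_10(4/15) -2/5 × log_10(2/5) -2/15 × log_10(2/15)
H = 0.5687 dits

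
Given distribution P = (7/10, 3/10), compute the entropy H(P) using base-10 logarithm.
0.2653 dits

Shannon entropy is H(X) = -Σ p(x) log p(x).

For P = (7/10, 3/10):
H = -7/10 × log_10(7/10) -3/10 × log_10(3/10)
H = 0.2653 dits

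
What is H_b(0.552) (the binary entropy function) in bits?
0.9922 bits

The binary entropy function is:
H(p) = -p log(p) - (1-p) log(1-p)

H(0.552) = -0.552 × log_2(0.552) - 0.448 × log_2(0.448)
H(0.552) = 0.9922 bits

Note: Binary entropy is maximized at p=0.5 (H=1 bit) and minimized at p=0 or p=1 (H=0).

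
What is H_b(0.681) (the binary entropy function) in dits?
0.2719 dits

The binary entropy function is:
H(p) = -p log(p) - (1-p) log(1-p)

H(0.681) = -0.681 × log_10(0.681) - 0.319 × log_10(0.319)
H(0.681) = 0.2719 dits

Note: Binary entropy is maximized at p=0.5 (H=1 bit) and minimized at p=0 or p=1 (H=0).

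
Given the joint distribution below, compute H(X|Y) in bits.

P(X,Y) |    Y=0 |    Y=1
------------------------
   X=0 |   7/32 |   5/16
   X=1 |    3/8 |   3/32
0.8803 bits

Using the chain rule: H(X|Y) = H(X,Y) - H(Y)

First, compute H(X,Y) = 1.8548 bits

Marginal P(Y) = (19/32, 13/32)
H(Y) = 0.9745 bits

H(X|Y) = H(X,Y) - H(Y) = 1.8548 - 0.9745 = 0.8803 bits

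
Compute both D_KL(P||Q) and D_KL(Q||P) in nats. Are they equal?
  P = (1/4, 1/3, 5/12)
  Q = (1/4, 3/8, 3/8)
D_KL(P||Q) = 0.0046, D_KL(Q||P) = 0.0047

KL divergence is not symmetric: D_KL(P||Q) ≠ D_KL(Q||P) in general.

D_KL(P||Q) = 0.0046 nats
D_KL(Q||P) = 0.0047 nats

No, they are not equal!

This asymmetry is why KL divergence is not a true distance metric.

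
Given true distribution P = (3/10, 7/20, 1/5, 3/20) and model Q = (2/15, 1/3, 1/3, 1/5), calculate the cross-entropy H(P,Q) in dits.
0.6298 dits

Cross-entropy: H(P,Q) = -Σ p(x) log q(x)

Alternatively: H(P,Q) = H(P) + D_KL(P||Q)
H(P) = 0.5798 dits
D_KL(P||Q) = 0.0500 dits

H(P,Q) = 0.5798 + 0.0500 = 0.6298 dits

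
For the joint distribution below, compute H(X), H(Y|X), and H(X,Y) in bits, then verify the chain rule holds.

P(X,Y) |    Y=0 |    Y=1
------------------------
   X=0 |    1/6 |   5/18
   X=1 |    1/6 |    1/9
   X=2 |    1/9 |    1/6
H(X,Y) = 2.5102, H(X) = 1.5466, H(Y|X) = 0.9636 (all in bits)

Chain rule: H(X,Y) = H(X) + H(Y|X)

Left side — joint entropy directly:
H(X,Y) = -Σ p(x,y) log p(x,y) = 2.5102 bits

Right side — compute H(Y|X) from the conditional distributions:
P(X) = (4/9, 5/18, 5/18), so H(X) = 1.5466 bits
H(Y|X) = Σ_x P(X=x) · H(Y|X=x):
  P(Y|X=0) = (3/8, 5/8), H(Y|X=0) = 0.9544, weight P(X=0) = 4/9
  P(Y|X=1) = (3/5, 2/5), H(Y|X=1) = 0.9710, weight P(X=1) = 5/18
  P(Y|X=2) = (2/5, 3/5), H(Y|X=2) = 0.9710, weight P(X=2) = 5/18
H(Y|X) = 0.9636 bits

H(X) + H(Y|X) = 1.5466 + 0.9636 = 2.5102 bits

Both sides equal 2.5102 bits. ✓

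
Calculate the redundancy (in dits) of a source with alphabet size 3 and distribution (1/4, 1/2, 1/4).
0.0256 dits

Redundancy measures how far a source is from maximum entropy:
R = H_max - H(X)

Maximum entropy for 3 symbols: H_max = log_10(3) = 0.4771 dits
Actual entropy: H(X) = 0.4515 dits
Redundancy: R = 0.4771 - 0.4515 = 0.0256 dits

This redundancy represents potential for compression: the source could be compressed by 0.0256 dits per symbol.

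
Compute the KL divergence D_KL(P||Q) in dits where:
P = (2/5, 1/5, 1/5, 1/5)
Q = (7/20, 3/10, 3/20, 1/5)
0.0130 dits

KL divergence: D_KL(P||Q) = Σ p(x) log(p(x)/q(x))

Computing term by term:
  x=0: 2/5 × log_10[(2/5)/(7/20)] = 2/5 × 0.0580 = 0.0232
  x=1: 1/5 × log_10[(1/5)/(3/10)] = 1/5 × -0.1761 = -0.0352
  x=2: 1/5 × log_10[(1/5)/(3/20)] = 1/5 × 0.1249 = 0.0250
  x=3: 1/5 × log_10[(1/5)/(1/5)] = 1/5 × 0.0000 = 0.0000

D_KL(P||Q) = 0.0130 dits

Note: KL divergence is always non-negative and equals 0 iff P = Q.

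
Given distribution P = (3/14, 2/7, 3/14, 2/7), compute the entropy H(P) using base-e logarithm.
1.3761 nats

Shannon entropy is H(X) = -Σ p(x) log p(x).

For P = (3/14, 2/7, 3/14, 2/7):
H = -3/14 × log_e(3/14) -2/7 × log_e(2/7) -3/14 × log_e(3/14) -2/7 × log_e(2/7)
H = 1.3761 nats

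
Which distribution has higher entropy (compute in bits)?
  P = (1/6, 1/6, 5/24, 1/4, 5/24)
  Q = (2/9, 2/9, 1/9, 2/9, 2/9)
P

Computing entropies in bits:
H(P) = 2.3046
H(Q) = 2.2810

Distribution P has higher entropy.

Intuition: The distribution closer to uniform (more spread out) has higher entropy.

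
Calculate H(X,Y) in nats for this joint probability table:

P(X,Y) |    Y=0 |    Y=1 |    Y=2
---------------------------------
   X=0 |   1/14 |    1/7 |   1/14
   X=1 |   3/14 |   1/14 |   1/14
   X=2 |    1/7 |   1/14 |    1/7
2.1066 nats

Joint entropy is H(X,Y) = -Σ_{x,y} p(x,y) log p(x,y).

Summing over all non-zero entries:
H(X,Y) = -[1/14·log_e(1/14) + 1/7·log_e(1/7) + 1/14·log_e(1/14) + 3/14·log_e(3/14) + 1/14·log_e(1/14) + 1/14·log_e(1/14) + 1/7·log_e(1/7) + 1/14·log_e(1/14) + 1/7·log_e(1/7)]
H(X,Y) = 2.1066 nats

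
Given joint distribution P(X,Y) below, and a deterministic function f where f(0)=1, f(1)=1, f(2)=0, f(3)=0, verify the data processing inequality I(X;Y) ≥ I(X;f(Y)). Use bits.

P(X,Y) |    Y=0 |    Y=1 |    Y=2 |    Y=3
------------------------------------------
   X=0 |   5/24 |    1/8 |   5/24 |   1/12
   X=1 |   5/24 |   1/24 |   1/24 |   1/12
I(X;Y) = 0.0734, I(X;f(Y)) = 0.0125, inequality holds: 0.0734 ≥ 0.0125

Data Processing Inequality: For any Markov chain X → Y → Z, we have I(X;Y) ≥ I(X;Z).

Here Z = f(Y) is a deterministic function of Y, forming X → Y → Z.

Original I(X;Y) = 0.0734 bits

After applying f:
P(X,Z) where Z=f(Y):
- P(X,Z=0) = P(X,Y=2) + P(X,Y=3)
- P(X,Z=1) = P(X,Y=0) + P(X,Y=1)

I(X;Z) = I(X;f(Y)) = 0.0125 bits

Verification: 0.0734 ≥ 0.0125 ✓

Information cannot be created by processing; the function f can only lose information about X.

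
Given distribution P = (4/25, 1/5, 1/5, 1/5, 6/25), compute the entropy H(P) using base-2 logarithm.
2.3103 bits

Shannon entropy is H(X) = -Σ p(x) log p(x).

For P = (4/25, 1/5, 1/5, 1/5, 6/25):
H = -4/25 × log_2(4/25) -1/5 × log_2(1/5) -1/5 × log_2(1/5) -1/5 × log_2(1/5) -6/25 × log_2(6/25)
H = 2.3103 bits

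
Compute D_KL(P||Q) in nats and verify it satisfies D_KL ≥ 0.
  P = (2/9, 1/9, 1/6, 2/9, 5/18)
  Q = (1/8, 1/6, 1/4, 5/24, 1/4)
0.0588 nats

KL divergence satisfies the Gibbs inequality: D_KL(P||Q) ≥ 0 for all distributions P, Q.

D_KL(P||Q) = Σ p(x) log(p(x)/q(x))
Term by term:
  x=0: 2/9 × log_e[(2/9)/(1/8)] = 0.1279
  x=1: 1/9 × log_e[(1/9)/(1/6)] = -0.0451
  x=2: 1/6 × log_e[(1/6)/(1/4)] = -0.0676
  x=3: 2/9 × log_e[(2/9)/(5/24)] = 0.0143
  x=4: 5/18 × log_e[(5/18)/(1/4)] = 0.0293
D_KL(P||Q) = 0.0588 nats

D_KL(P||Q) = 0.0588 ≥ 0 ✓

This non-negativity is a fundamental property: relative entropy cannot be negative because it measures how different Q is from P.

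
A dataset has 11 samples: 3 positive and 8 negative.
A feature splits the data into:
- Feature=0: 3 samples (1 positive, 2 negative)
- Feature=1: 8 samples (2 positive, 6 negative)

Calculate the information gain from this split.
0.0049 bits

Information Gain = H(Y) - H(Y|Feature)

Before split:
P(positive) = 3/11 = 0.2727
H(Y) = 0.8454 bits

After split:
Feature=0: H = 0.9183 bits (weight = 3/11)
Feature=1: H = 0.8113 bits (weight = 8/11)
H(Y|Feature) = (3/11)×0.9183 + (8/11)×0.8113 = 0.8405 bits

Information Gain = 0.8454 - 0.8405 = 0.0049 bits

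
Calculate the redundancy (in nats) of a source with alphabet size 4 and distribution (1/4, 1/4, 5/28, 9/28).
0.0207 nats

Redundancy measures how far a source is from maximum entropy:
R = H_max - H(X)

Maximum entropy for 4 symbols: H_max = log_e(4) = 1.3863 nats
Actual entropy: H(X) = 1.3656 nats
Redundancy: R = 1.3863 - 1.3656 = 0.0207 nats

This redundancy represents potential for compression: the source could be compressed by 0.0207 nats per symbol.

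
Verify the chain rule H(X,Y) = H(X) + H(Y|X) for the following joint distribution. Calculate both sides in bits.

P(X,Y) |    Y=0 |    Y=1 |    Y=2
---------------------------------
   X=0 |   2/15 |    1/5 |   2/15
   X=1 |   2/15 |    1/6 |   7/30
H(X,Y) = 2.5479, H(X) = 0.9968, H(Y|X) = 1.5511 (all in bits)

Chain rule: H(X,Y) = H(X) + H(Y|X)

Left side — joint entropy directly:
H(X,Y) = -Σ p(x,y) log p(x,y) = 2.5479 bits

Right side — compute H(Y|X) from the conditional distributions:
P(X) = (7/15, 8/15), so H(X) = 0.9968 bits
H(Y|X) = Σ_x P(X=x) · H(Y|X=x):
  P(Y|X=0) = (2/7, 3/7, 2/7), H(Y|X=0) = 1.5567, weight P(X=0) = 7/15
  P(Y|X=1) = (1/4, 5/16, 7/16), H(Y|X=1) = 1.5462, weight P(X=1) = 8/15
H(Y|X) = 1.5511 bits

H(X) + H(Y|X) = 0.9968 + 1.5511 = 2.5479 bits

Both sides equal 2.5479 bits. ✓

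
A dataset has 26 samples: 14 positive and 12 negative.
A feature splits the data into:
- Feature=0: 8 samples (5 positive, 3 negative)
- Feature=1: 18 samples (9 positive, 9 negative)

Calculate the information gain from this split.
0.0097 bits

Information Gain = H(Y) - H(Y|Feature)

Before split:
P(positive) = 14/26 = 0.5385
H(Y) = 0.9957 bits

After split:
Feature=0: H = 0.9544 bits (weight = 8/26)
Feature=1: H = 1.0000 bits (weight = 18/26)
H(Y|Feature) = (8/26)×0.9544 + (18/26)×1.0000 = 0.9860 bits

Information Gain = 0.9957 - 0.9860 = 0.0097 bits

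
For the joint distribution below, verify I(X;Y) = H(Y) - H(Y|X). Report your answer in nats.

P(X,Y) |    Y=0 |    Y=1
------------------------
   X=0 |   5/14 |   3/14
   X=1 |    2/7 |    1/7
I(X;Y) = 0.0009 nats

Mutual information has multiple equivalent forms:
- I(X;Y) = H(X) - H(X|Y)
- I(X;Y) = H(Y) - H(Y|X)
- I(X;Y) = H(X) + H(Y) - H(X,Y)

Computing all quantities:
H(X) = 0.6829, H(Y) = 0.6518, H(X,Y) = 1.3337
H(X|Y) = 0.6820, H(Y|X) = 0.6508

Verification:
H(X) - H(X|Y) = 0.6829 - 0.6820 = 0.0009
H(Y) - H(Y|X) = 0.6518 - 0.6508 = 0.0009
H(X) + H(Y) - H(X,Y) = 0.6829 + 0.6518 - 1.3337 = 0.0009

All forms give I(X;Y) = 0.0009 nats. ✓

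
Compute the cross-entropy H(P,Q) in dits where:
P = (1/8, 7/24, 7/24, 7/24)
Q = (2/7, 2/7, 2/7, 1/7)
0.6319 dits

Cross-entropy: H(P,Q) = -Σ p(x) log q(x)

Alternatively: H(P,Q) = H(P) + D_KL(P||Q)
H(P) = 0.5811 dits
D_KL(P||Q) = 0.0508 dits

H(P,Q) = 0.5811 + 0.0508 = 0.6319 dits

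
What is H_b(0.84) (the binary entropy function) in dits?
0.1909 dits

The binary entropy function is:
H(p) = -p log(p) - (1-p) log(1-p)

H(0.84) = -0.84 × log_10(0.84) - 0.16 × log_10(0.16)
H(0.84) = 0.1909 dits

Note: Binary entropy is maximized at p=0.5 (H=1 bit) and minimized at p=0 or p=1 (H=0).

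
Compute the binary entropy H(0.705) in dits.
0.2634 dits

The binary entropy function is:
H(p) = -p log(p) - (1-p) log(1-p)

H(0.705) = -0.705 × log_10(0.705) - 0.295 × log_10(0.295)
H(0.705) = 0.2634 dits

Note: Binary entropy is maximized at p=0.5 (H=1 bit) and minimized at p=0 or p=1 (H=0).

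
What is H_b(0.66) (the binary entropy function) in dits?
0.2784 dits

The binary entropy function is:
H(p) = -p log(p) - (1-p) log(1-p)

H(0.66) = -0.66 × log_10(0.66) - 0.34 × log_10(0.34)
H(0.66) = 0.2784 dits

Note: Binary entropy is maximized at p=0.5 (H=1 bit) and minimized at p=0 or p=1 (H=0).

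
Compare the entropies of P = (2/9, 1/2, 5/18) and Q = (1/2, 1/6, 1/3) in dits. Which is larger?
P

Computing entropies in dits:
H(P) = 0.4502
H(Q) = 0.4392

Distribution P has higher entropy.

Intuition: The distribution closer to uniform (more spread out) has higher entropy.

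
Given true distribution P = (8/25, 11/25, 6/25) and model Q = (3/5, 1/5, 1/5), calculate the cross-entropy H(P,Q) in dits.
0.5463 dits

Cross-entropy: H(P,Q) = -Σ p(x) log q(x)

Alternatively: H(P,Q) = H(P) + D_KL(P||Q)
H(P) = 0.4640 dits
D_KL(P||Q) = 0.0823 dits

H(P,Q) = 0.4640 + 0.0823 = 0.5463 dits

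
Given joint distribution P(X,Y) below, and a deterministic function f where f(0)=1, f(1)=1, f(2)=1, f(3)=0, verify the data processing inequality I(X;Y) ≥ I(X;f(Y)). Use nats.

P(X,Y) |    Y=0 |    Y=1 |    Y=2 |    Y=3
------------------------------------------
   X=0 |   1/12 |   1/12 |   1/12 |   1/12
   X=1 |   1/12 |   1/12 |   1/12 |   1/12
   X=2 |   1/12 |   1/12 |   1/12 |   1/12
I(X;Y) = 0.0000, I(X;f(Y)) = 0.0000, inequality holds: 0.0000 ≥ 0.0000

Data Processing Inequality: For any Markov chain X → Y → Z, we have I(X;Y) ≥ I(X;Z).

Here Z = f(Y) is a deterministic function of Y, forming X → Y → Z.

Original I(X;Y) = 0.0000 nats

After applying f:
P(X,Z) where Z=f(Y):
- P(X,Z=0) = P(X,Y=3)
- P(X,Z=1) = P(X,Y=0) + P(X,Y=1) + P(X,Y=2)

I(X;Z) = I(X;f(Y)) = 0.0000 nats

Verification: 0.0000 ≥ 0.0000 ✓

Information cannot be created by processing; the function f can only lose information about X.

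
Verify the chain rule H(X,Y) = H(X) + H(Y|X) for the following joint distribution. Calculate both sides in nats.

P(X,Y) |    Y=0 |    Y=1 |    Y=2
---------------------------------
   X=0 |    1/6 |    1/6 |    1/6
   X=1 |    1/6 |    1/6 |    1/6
H(X,Y) = 1.7918, H(X) = 0.6931, H(Y|X) = 1.0986 (all in nats)

Chain rule: H(X,Y) = H(X) + H(Y|X)

Left side — joint entropy directly:
H(X,Y) = -Σ p(x,y) log p(x,y) = 1.7918 nats

Right side — compute H(Y|X) from the conditional distributions:
P(X) = (1/2, 1/2), so H(X) = 0.6931 nats
H(Y|X) = Σ_x P(X=x) · H(Y|X=x):
  P(Y|X=0) = (1/3, 1/3, 1/3), H(Y|X=0) = 1.0986, weight P(X=0) = 1/2
  P(Y|X=1) = (1/3, 1/3, 1/3), H(Y|X=1) = 1.0986, weight P(X=1) = 1/2
H(Y|X) = 1.0986 nats

H(X) + H(Y|X) = 0.6931 + 1.0986 = 1.7918 nats

Both sides equal 1.7918 nats. ✓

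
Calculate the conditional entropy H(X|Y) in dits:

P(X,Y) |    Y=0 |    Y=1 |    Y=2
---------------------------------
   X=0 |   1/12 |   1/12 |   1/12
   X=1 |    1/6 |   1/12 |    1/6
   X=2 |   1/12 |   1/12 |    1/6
0.4607 dits

Using the chain rule: H(X|Y) = H(X,Y) - H(Y)

First, compute H(X,Y) = 0.9287 dits

Marginal P(Y) = (1/3, 1/4, 5/12)
H(Y) = 0.4680 dits

H(X|Y) = H(X,Y) - H(Y) = 0.9287 - 0.4680 = 0.4607 dits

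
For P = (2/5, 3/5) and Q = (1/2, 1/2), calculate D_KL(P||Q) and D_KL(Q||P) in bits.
D_KL(P||Q) = 0.0290, D_KL(Q||P) = 0.0294

KL divergence is not symmetric: D_KL(P||Q) ≠ D_KL(Q||P) in general.

D_KL(P||Q) = 0.0290 bits
D_KL(Q||P) = 0.0294 bits

No, they are not equal!

This asymmetry is why KL divergence is not a true distance metric.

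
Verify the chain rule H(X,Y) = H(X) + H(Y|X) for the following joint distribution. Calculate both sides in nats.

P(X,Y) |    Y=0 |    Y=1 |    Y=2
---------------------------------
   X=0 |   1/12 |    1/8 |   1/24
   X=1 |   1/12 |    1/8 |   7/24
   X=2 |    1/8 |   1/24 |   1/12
H(X,Y) = 2.0252, H(X) = 1.0397, H(Y|X) = 0.9855 (all in nats)

Chain rule: H(X,Y) = H(X) + H(Y|X)

Left side — joint entropy directly:
H(X,Y) = -Σ p(x,y) log p(x,y) = 2.0252 nats

Right side — compute H(Y|X) from the conditional distributions:
P(X) = (1/4, 1/2, 1/4), so H(X) = 1.0397 nats
H(Y|X) = Σ_x P(X=x) · H(Y|X=x):
  P(Y|X=0) = (1/3, 1/2, 1/6), H(Y|X=0) = 1.0114, weight P(X=0) = 1/4
  P(Y|X=1) = (1/6, 1/4, 7/12), H(Y|X=1) = 0.9596, weight P(X=1) = 1/2
  P(Y|X=2) = (1/2, 1/6, 1/3), H(Y|X=2) = 1.0114, weight P(X=2) = 1/4
H(Y|X) = 0.9855 nats

H(X) + H(Y|X) = 1.0397 + 0.9855 = 2.0252 nats

Both sides equal 2.0252 nats. ✓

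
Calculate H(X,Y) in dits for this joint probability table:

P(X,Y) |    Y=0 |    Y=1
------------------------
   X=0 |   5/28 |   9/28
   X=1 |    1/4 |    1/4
0.5931 dits

Joint entropy is H(X,Y) = -Σ_{x,y} p(x,y) log p(x,y).

Summing over all non-zero entries:
H(X,Y) = -[5/28·log_10(5/28) + 9/28·log_10(9/28) + 1/4·log_10(1/4) + 1/4·log_10(1/4)]
H(X,Y) = 0.5931 dits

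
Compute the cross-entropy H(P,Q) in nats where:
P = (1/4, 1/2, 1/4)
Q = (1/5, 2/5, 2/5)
1.0896 nats

Cross-entropy: H(P,Q) = -Σ p(x) log q(x)

Alternatively: H(P,Q) = H(P) + D_KL(P||Q)
H(P) = 1.0397 nats
D_KL(P||Q) = 0.0499 nats

H(P,Q) = 1.0397 + 0.0499 = 1.0896 nats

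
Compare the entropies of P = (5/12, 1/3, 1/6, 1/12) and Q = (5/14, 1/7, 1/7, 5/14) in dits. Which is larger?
Q

Computing entropies in dits:
H(P) = 0.5371
H(Q) = 0.5609

Distribution Q has higher entropy.

Intuition: The distribution closer to uniform (more spread out) has higher entropy.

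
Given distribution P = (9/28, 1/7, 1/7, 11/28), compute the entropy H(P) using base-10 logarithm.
0.5593 dits

Shannon entropy is H(X) = -Σ p(x) log p(x).

For P = (9/28, 1/7, 1/7, 11/28):
H = -9/28 × log_10(9/28) -1/7 × log_10(1/7) -1/7 × log_10(1/7) -11/28 × log_10(11/28)
H = 0.5593 dits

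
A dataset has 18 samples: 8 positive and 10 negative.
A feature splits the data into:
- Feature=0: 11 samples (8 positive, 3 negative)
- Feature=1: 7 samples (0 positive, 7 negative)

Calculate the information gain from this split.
0.4745 bits

Information Gain = H(Y) - H(Y|Feature)

Before split:
P(positive) = 8/18 = 0.4444
H(Y) = 0.9911 bits

After split:
Feature=0: H = 0.8454 bits (weight = 11/18)
Feature=1: H = 0.0000 bits (weight = 7/18)
H(Y|Feature) = (11/18)×0.8454 + (7/18)×0.0000 = 0.5166 bits

Information Gain = 0.9911 - 0.5166 = 0.4745 bits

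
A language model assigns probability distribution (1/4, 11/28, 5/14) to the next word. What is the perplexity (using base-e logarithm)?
2.9486

Perplexity is e^H (or exp(H) for natural log).

First, H = -Σ p log p = 1.0813 nats
Perplexity = e^1.0813 = 2.9486

Interpretation: The model's uncertainty is equivalent to choosing uniformly among 2.9 options.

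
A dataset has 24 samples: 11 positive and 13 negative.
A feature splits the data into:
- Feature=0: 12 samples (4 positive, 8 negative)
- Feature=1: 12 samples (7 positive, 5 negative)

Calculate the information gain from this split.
0.0459 bits

Information Gain = H(Y) - H(Y|Feature)

Before split:
P(positive) = 11/24 = 0.4583
H(Y) = 0.9950 bits

After split:
Feature=0: H = 0.9183 bits (weight = 12/24)
Feature=1: H = 0.9799 bits (weight = 12/24)
H(Y|Feature) = (12/24)×0.9183 + (12/24)×0.9799 = 0.9491 bits

Information Gain = 0.9950 - 0.9491 = 0.0459 bits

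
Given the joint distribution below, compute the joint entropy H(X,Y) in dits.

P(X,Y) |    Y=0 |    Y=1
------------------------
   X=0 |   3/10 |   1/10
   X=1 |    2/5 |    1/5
0.5558 dits

Joint entropy is H(X,Y) = -Σ_{x,y} p(x,y) log p(x,y).

Summing over all non-zero entries:
H(X,Y) = -[3/10·log_10(3/10) + 1/10·log_10(1/10) + 2/5·log_10(2/5) + 1/5·log_10(1/5)]
H(X,Y) = 0.5558 dits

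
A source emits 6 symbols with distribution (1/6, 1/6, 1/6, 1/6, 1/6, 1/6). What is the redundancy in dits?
0.0000 dits

Redundancy measures how far a source is from maximum entropy:
R = H_max - H(X)

Maximum entropy for 6 symbols: H_max = log_10(6) = 0.7782 dits
Actual entropy: H(X) = 0.7782 dits
Redundancy: R = 0.7782 - 0.7782 = 0.0000 dits

This redundancy represents potential for compression: the source could be compressed by 0.0000 dits per symbol.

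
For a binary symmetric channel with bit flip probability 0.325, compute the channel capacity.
0.0903 bits

For a binary symmetric channel (BSC) with error probability p:
Capacity C = 1 - H(p) bits per symbol

where H(p) = -p log₂(p) - (1-p) log₂(1-p) is the binary entropy function.

H(0.325) = 0.9097 bits
C = 1 - 0.9097 = 0.0903 bits per symbol

This means we can reliably transmit up to 0.0903 bits of information per channel use.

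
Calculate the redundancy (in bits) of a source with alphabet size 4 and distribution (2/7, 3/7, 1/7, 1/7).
0.1576 bits

Redundancy measures how far a source is from maximum entropy:
R = H_max - H(X)

Maximum entropy for 4 symbols: H_max = log_2(4) = 2.0000 bits
Actual entropy: H(X) = 1.8424 bits
Redundancy: R = 2.0000 - 1.8424 = 0.1576 bits

This redundancy represents potential for compression: the source could be compressed by 0.1576 bits per symbol.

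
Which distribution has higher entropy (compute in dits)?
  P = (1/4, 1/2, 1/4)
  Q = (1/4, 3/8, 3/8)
Q

Computing entropies in dits:
H(P) = 0.4515
H(Q) = 0.4700

Distribution Q has higher entropy.

Intuition: The distribution closer to uniform (more spread out) has higher entropy.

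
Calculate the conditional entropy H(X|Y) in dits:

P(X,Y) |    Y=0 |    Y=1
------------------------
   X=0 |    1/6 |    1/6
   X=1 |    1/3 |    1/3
0.2764 dits

Using the chain rule: H(X|Y) = H(X,Y) - H(Y)

First, compute H(X,Y) = 0.5775 dits

Marginal P(Y) = (1/2, 1/2)
H(Y) = 0.3010 dits

H(X|Y) = H(X,Y) - H(Y) = 0.5775 - 0.3010 = 0.2764 dits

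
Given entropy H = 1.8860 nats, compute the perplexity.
6.5929

Perplexity is e^H (or exp(H) for natural log).

H = 1.8860 nats
Perplexity = e^1.8860 = 6.5929

Interpretation: The model's uncertainty is equivalent to choosing uniformly among 6.6 options.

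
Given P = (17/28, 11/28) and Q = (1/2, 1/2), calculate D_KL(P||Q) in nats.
0.0231 nats

KL divergence: D_KL(P||Q) = Σ p(x) log(p(x)/q(x))

Computing term by term:
  x=0: 17/28 × log_e[(17/28)/(1/2)] = 17/28 × 0.1942 = 0.1179
  x=1: 11/28 × log_e[(11/28)/(1/2)] = 11/28 × -0.2412 = -0.0947

D_KL(P||Q) = 0.0231 nats

Note: KL divergence is always non-negative and equals 0 iff P = Q.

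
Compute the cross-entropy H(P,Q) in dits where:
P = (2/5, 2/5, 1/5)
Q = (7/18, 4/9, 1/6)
0.4606 dits

Cross-entropy: H(P,Q) = -Σ p(x) log q(x)

Alternatively: H(P,Q) = H(P) + D_KL(P||Q)
H(P) = 0.4581 dits
D_KL(P||Q) = 0.0024 dits

H(P,Q) = 0.4581 + 0.0024 = 0.4606 dits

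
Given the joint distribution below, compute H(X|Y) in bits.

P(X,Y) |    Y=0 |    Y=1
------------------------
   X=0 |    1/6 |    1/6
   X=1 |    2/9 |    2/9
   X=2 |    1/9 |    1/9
1.5305 bits

Using the chain rule: H(X|Y) = H(X,Y) - H(Y)

First, compute H(X,Y) = 2.5305 bits

Marginal P(Y) = (1/2, 1/2)
H(Y) = 1.0000 bits

H(X|Y) = H(X,Y) - H(Y) = 2.5305 - 1.0000 = 1.5305 bits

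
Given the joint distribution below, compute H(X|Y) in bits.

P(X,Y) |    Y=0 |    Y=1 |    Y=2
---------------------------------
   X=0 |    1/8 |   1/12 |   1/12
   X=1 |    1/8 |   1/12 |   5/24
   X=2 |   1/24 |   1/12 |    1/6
1.5040 bits

Using the chain rule: H(X|Y) = H(X,Y) - H(Y)

First, compute H(X,Y) = 3.0383 bits

Marginal P(Y) = (7/24, 1/4, 11/24)
H(Y) = 1.5343 bits

H(X|Y) = H(X,Y) - H(Y) = 3.0383 - 1.5343 = 1.5040 bits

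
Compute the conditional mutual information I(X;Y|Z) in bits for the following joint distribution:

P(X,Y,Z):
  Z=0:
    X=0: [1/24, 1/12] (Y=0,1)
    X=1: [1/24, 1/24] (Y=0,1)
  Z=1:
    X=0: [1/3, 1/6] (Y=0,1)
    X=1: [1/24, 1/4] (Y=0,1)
0.1625 bits

Conditional mutual information: I(X;Y|Z) = H(X|Z) + H(Y|Z) - H(X,Y|Z)

H(Z) = 0.7383
H(X,Z) = 1.6922 → H(X|Z) = 0.9539
H(Y,Z) = 1.7307 → H(Y|Z) = 0.9924
H(X,Y,Z) = 2.5221 → H(X,Y|Z) = 1.7838

I(X;Y|Z) = 0.9539 + 0.9924 - 1.7838 = 0.1625 bits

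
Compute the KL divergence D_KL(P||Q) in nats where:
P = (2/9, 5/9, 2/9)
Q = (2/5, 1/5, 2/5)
0.3063 nats

KL divergence: D_KL(P||Q) = Σ p(x) log(p(x)/q(x))

Computing term by term:
  x=0: 2/9 × log_e[(2/9)/(2/5)] = 2/9 × -0.5878 = -0.1306
  x=1: 5/9 × log_e[(5/9)/(1/5)] = 5/9 × 1.0217 = 0.5676
  x=2: 2/9 × log_e[(2/9)/(2/5)] = 2/9 × -0.5878 = -0.1306

D_KL(P||Q) = 0.3063 nats

Note: KL divergence is always non-negative and equals 0 iff P = Q.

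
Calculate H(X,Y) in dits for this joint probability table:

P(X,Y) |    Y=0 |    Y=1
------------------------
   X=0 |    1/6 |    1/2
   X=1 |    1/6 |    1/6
0.5396 dits

Joint entropy is H(X,Y) = -Σ_{x,y} p(x,y) log p(x,y).

Summing over all non-zero entries:
H(X,Y) = -[1/6·log_10(1/6) + 1/2·log_10(1/2) + 1/6·log_10(1/6) + 1/6·log_10(1/6)]
H(X,Y) = 0.5396 dits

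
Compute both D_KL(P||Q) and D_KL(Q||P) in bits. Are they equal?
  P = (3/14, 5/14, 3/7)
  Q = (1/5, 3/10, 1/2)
D_KL(P||Q) = 0.0159, D_KL(Q||P) = 0.0158

KL divergence is not symmetric: D_KL(P||Q) ≠ D_KL(Q||P) in general.

D_KL(P||Q) = 0.0159 bits
D_KL(Q||P) = 0.0158 bits

No, they are not equal!

This asymmetry is why KL divergence is not a true distance metric.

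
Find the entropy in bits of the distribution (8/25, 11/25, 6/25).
1.5413 bits

Shannon entropy is H(X) = -Σ p(x) log p(x).

For P = (8/25, 11/25, 6/25):
H = -8/25 × log_2(8/25) -11/25 × log_2(11/25) -6/25 × log_2(6/25)
H = 1.5413 bits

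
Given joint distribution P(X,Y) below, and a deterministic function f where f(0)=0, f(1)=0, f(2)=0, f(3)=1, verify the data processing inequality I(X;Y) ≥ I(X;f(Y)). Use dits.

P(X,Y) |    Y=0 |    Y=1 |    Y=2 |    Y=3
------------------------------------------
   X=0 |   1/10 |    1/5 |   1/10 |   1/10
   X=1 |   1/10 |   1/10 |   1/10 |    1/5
I(X;Y) = 0.0148, I(X;f(Y)) = 0.0105, inequality holds: 0.0148 ≥ 0.0105

Data Processing Inequality: For any Markov chain X → Y → Z, we have I(X;Y) ≥ I(X;Z).

Here Z = f(Y) is a deterministic function of Y, forming X → Y → Z.

Original I(X;Y) = 0.0148 dits

After applying f:
P(X,Z) where Z=f(Y):
- P(X,Z=0) = P(X,Y=0) + P(X,Y=1) + P(X,Y=2)
- P(X,Z=1) = P(X,Y=3)

I(X;Z) = I(X;f(Y)) = 0.0105 dits

Verification: 0.0148 ≥ 0.0105 ✓

Information cannot be created by processing; the function f can only lose information about X.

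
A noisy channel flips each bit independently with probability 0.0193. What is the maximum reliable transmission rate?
0.8625 bits

For a binary symmetric channel (BSC) with error probability p:
Capacity C = 1 - H(p) bits per symbol

where H(p) = -p log₂(p) - (1-p) log₂(1-p) is the binary entropy function.

H(0.0193) = 0.1375 bits
C = 1 - 0.1375 = 0.8625 bits per symbol

This means we can reliably transmit up to 0.8625 bits of information per channel use.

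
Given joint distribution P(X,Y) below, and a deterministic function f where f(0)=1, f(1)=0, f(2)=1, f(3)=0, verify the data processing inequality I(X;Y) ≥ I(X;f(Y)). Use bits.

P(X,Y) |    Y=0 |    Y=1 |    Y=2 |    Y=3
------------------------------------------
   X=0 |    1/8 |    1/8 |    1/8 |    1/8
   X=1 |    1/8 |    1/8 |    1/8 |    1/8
I(X;Y) = 0.0000, I(X;f(Y)) = 0.0000, inequality holds: 0.0000 ≥ 0.0000

Data Processing Inequality: For any Markov chain X → Y → Z, we have I(X;Y) ≥ I(X;Z).

Here Z = f(Y) is a deterministic function of Y, forming X → Y → Z.

Original I(X;Y) = 0.0000 bits

After applying f:
P(X,Z) where Z=f(Y):
- P(X,Z=0) = P(X,Y=1) + P(X,Y=3)
- P(X,Z=1) = P(X,Y=0) + P(X,Y=2)

I(X;Z) = I(X;f(Y)) = 0.0000 bits

Verification: 0.0000 ≥ 0.0000 ✓

Information cannot be created by processing; the function f can only lose information about X.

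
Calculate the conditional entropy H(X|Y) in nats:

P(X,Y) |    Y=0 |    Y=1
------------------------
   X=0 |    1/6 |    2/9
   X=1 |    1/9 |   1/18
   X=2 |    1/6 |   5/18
1.0051 nats

Using the chain rule: H(X|Y) = H(X,Y) - H(Y)

First, compute H(X,Y) = 1.6920 nats

Marginal P(Y) = (4/9, 5/9)
H(Y) = 0.6870 nats

H(X|Y) = H(X,Y) - H(Y) = 1.6920 - 0.6870 = 1.0051 nats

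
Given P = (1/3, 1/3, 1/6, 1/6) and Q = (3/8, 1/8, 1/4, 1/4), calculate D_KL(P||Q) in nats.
0.1525 nats

KL divergence: D_KL(P||Q) = Σ p(x) log(p(x)/q(x))

Computing term by term:
  x=0: 1/3 × log_e[(1/3)/(3/8)] = 1/3 × -0.1178 = -0.0393
  x=1: 1/3 × log_e[(1/3)/(1/8)] = 1/3 × 0.9808 = 0.3269
  x=2: 1/6 × log_e[(1/6)/(1/4)] = 1/6 × -0.4055 = -0.0676
  x=3: 1/6 × log_e[(1/6)/(1/4)] = 1/6 × -0.4055 = -0.0676

D_KL(P||Q) = 0.1525 nats

Note: KL divergence is always non-negative and equals 0 iff P = Q.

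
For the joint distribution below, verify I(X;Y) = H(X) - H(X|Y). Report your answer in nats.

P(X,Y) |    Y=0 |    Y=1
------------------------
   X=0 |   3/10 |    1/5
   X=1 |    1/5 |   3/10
I(X;Y) = 0.0201 nats

Mutual information has multiple equivalent forms:
- I(X;Y) = H(X) - H(X|Y)
- I(X;Y) = H(Y) - H(Y|X)
- I(X;Y) = H(X) + H(Y) - H(X,Y)

Computing all quantities:
H(X) = 0.6931, H(Y) = 0.6931, H(X,Y) = 1.3662
H(X|Y) = 0.6730, H(Y|X) = 0.6730

Verification:
H(X) - H(X|Y) = 0.6931 - 0.6730 = 0.0201
H(Y) - H(Y|X) = 0.6931 - 0.6730 = 0.0201
H(X) + H(Y) - H(X,Y) = 0.6931 + 0.6931 - 1.3662 = 0.0201

All forms give I(X;Y) = 0.0201 nats. ✓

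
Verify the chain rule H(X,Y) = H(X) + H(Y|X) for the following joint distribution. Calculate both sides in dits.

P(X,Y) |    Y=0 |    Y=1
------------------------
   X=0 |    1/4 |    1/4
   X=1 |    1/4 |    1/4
H(X,Y) = 0.6021, H(X) = 0.3010, H(Y|X) = 0.3010 (all in dits)

Chain rule: H(X,Y) = H(X) + H(Y|X)

Left side — joint entropy directly:
H(X,Y) = -Σ p(x,y) log p(x,y) = 0.6021 dits

Right side — compute H(Y|X) from the conditional distributions:
P(X) = (1/2, 1/2), so H(X) = 0.3010 dits
H(Y|X) = Σ_x P(X=x) · H(Y|X=x):
  P(Y|X=0) = (1/2, 1/2), H(Y|X=0) = 0.3010, weight P(X=0) = 1/2
  P(Y|X=1) = (1/2, 1/2), H(Y|X=1) = 0.3010, weight P(X=1) = 1/2
H(Y|X) = 0.3010 dits

H(X) + H(Y|X) = 0.3010 + 0.3010 = 0.6021 dits

Both sides equal 0.6021 dits. ✓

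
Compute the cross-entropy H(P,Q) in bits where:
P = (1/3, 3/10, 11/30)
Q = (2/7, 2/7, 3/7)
1.5929 bits

Cross-entropy: H(P,Q) = -Σ p(x) log q(x)

Alternatively: H(P,Q) = H(P) + D_KL(P||Q)
H(P) = 1.5801 bits
D_KL(P||Q) = 0.0127 bits

H(P,Q) = 1.5801 + 0.0127 = 1.5929 bits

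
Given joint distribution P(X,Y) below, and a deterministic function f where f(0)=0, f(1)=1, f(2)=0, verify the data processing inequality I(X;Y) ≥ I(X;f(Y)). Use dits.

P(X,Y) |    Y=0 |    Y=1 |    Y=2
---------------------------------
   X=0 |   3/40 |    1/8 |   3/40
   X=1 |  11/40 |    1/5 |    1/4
I(X;Y) = 0.0062, I(X;f(Y)) = 0.0061, inequality holds: 0.0062 ≥ 0.0061

Data Processing Inequality: For any Markov chain X → Y → Z, we have I(X;Y) ≥ I(X;Z).

Here Z = f(Y) is a deterministic function of Y, forming X → Y → Z.

Original I(X;Y) = 0.0062 dits

After applying f:
P(X,Z) where Z=f(Y):
- P(X,Z=0) = P(X,Y=0) + P(X,Y=2)
- P(X,Z=1) = P(X,Y=1)

I(X;Z) = I(X;f(Y)) = 0.0061 dits

Verification: 0.0062 ≥ 0.0061 ✓

Information cannot be created by processing; the function f can only lose information about X.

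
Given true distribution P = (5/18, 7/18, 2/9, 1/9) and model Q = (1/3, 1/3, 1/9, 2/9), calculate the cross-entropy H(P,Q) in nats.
1.3878 nats

Cross-entropy: H(P,Q) = -Σ p(x) log q(x)

Alternatively: H(P,Q) = H(P) + D_KL(P||Q)
H(P) = 1.3015 nats
D_KL(P||Q) = 0.0863 nats

H(P,Q) = 1.3015 + 0.0863 = 1.3878 nats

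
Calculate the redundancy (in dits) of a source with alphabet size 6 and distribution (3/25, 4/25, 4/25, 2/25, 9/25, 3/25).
0.0550 dits

Redundancy measures how far a source is from maximum entropy:
R = H_max - H(X)

Maximum entropy for 6 symbols: H_max = log_10(6) = 0.7782 dits
Actual entropy: H(X) = 0.7232 dits
Redundancy: R = 0.7782 - 0.7232 = 0.0550 dits

This redundancy represents potential for compression: the source could be compressed by 0.0550 dits per symbol.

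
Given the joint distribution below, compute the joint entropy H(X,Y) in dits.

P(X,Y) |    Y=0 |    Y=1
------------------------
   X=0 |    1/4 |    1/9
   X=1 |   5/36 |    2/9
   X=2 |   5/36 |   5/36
0.7589 dits

Joint entropy is H(X,Y) = -Σ_{x,y} p(x,y) log p(x,y).

Summing over all non-zero entries:
H(X,Y) = -[1/4·log_10(1/4) + 1/9·log_10(1/9) + 5/36·log_10(5/36) + 2/9·log_10(2/9) + 5/36·log_10(5/36) + 5/36·log_10(5/36)]
H(X,Y) = 0.7589 dits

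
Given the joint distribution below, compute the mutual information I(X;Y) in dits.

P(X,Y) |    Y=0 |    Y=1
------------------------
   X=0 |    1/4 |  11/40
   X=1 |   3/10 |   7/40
0.0053 dits

Mutual information: I(X;Y) = H(X) + H(Y) - H(X,Y)

Marginals:
P(X) = (21/40, 19/40), H(X) = 0.3005 dits
P(Y) = (11/20, 9/20), H(Y) = 0.2989 dits

Joint entropy: H(X,Y) = 0.5940 dits

I(X;Y) = 0.3005 + 0.2989 - 0.5940 = 0.0053 dits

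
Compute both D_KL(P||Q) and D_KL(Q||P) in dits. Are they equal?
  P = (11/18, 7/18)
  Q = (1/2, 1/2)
D_KL(P||Q) = 0.0108, D_KL(Q||P) = 0.0110

KL divergence is not symmetric: D_KL(P||Q) ≠ D_KL(Q||P) in general.

D_KL(P||Q) = 0.0108 dits
D_KL(Q||P) = 0.0110 dits

No, they are not equal!

This asymmetry is why KL divergence is not a true distance metric.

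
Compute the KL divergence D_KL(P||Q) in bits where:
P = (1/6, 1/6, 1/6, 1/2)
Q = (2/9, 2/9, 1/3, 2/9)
0.2800 bits

KL divergence: D_KL(P||Q) = Σ p(x) log(p(x)/q(x))

Computing term by term:
  x=0: 1/6 × log_2[(1/6)/(2/9)] = 1/6 × -0.4150 = -0.0692
  x=1: 1/6 × log_2[(1/6)/(2/9)] = 1/6 × -0.4150 = -0.0692
  x=2: 1/6 × log_2[(1/6)/(1/3)] = 1/6 × -1.0000 = -0.1667
  x=3: 1/2 × log_2[(1/2)/(2/9)] = 1/2 × 1.1699 = 0.5850

D_KL(P||Q) = 0.2800 bits

Note: KL divergence is always non-negative and equals 0 iff P = Q.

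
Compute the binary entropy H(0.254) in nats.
0.5667 nats

The binary entropy function is:
H(p) = -p log(p) - (1-p) log(1-p)

H(0.254) = -0.254 × log_e(0.254) - 0.746 × log_e(0.746)
H(0.254) = 0.5667 nats

Note: Binary entropy is maximized at p=0.5 (H=1 bit) and minimized at p=0 or p=1 (H=0).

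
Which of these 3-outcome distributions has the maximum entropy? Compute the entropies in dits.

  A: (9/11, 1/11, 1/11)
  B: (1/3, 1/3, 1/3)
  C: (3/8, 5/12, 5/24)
B

For a discrete distribution over n outcomes, entropy is maximized by the uniform distribution.

Computing entropies:
H(A) = 0.2606 dits
H(B) = 0.4771 dits
H(C) = 0.4601 dits

The uniform distribution (where all probabilities equal 1/3) achieves the maximum entropy of log_10(3) = 0.4771 dits.

Distribution B has the highest entropy.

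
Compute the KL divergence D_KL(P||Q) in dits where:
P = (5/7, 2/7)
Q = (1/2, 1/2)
0.0412 dits

KL divergence: D_KL(P||Q) = Σ p(x) log(p(x)/q(x))

Computing term by term:
  x=0: 5/7 × log_10[(5/7)/(1/2)] = 5/7 × 0.1549 = 0.1106
  x=1: 2/7 × log_10[(2/7)/(1/2)] = 2/7 × -0.2430 = -0.0694

D_KL(P||Q) = 0.0412 dits

Note: KL divergence is always non-negative and equals 0 iff P = Q.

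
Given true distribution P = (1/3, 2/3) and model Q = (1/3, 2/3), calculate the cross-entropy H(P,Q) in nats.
0.6365 nats

Cross-entropy: H(P,Q) = -Σ p(x) log q(x)

Alternatively: H(P,Q) = H(P) + D_KL(P||Q)
H(P) = 0.6365 nats
D_KL(P||Q) = 0.0000 nats

H(P,Q) = 0.6365 + 0.0000 = 0.6365 nats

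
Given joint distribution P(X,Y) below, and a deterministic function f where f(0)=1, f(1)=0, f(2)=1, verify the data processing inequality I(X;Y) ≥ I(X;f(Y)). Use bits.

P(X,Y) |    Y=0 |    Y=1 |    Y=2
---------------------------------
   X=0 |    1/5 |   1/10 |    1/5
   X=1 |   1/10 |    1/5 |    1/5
I(X;Y) = 0.0490, I(X;f(Y)) = 0.0349, inequality holds: 0.0490 ≥ 0.0349

Data Processing Inequality: For any Markov chain X → Y → Z, we have I(X;Y) ≥ I(X;Z).

Here Z = f(Y) is a deterministic function of Y, forming X → Y → Z.

Original I(X;Y) = 0.0490 bits

After applying f:
P(X,Z) where Z=f(Y):
- P(X,Z=0) = P(X,Y=1)
- P(X,Z=1) = P(X,Y=0) + P(X,Y=2)

I(X;Z) = I(X;f(Y)) = 0.0349 bits

Verification: 0.0490 ≥ 0.0349 ✓

Information cannot be created by processing; the function f can only lose information about X.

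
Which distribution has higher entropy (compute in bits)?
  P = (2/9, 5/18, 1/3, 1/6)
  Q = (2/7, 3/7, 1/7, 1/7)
P

Computing entropies in bits:
H(P) = 1.9547
H(Q) = 1.8424

Distribution P has higher entropy.

Intuition: The distribution closer to uniform (more spread out) has higher entropy.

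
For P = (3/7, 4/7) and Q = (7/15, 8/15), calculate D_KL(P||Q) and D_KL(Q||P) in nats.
D_KL(P||Q) = 0.0029, D_KL(Q||P) = 0.0029

KL divergence is not symmetric: D_KL(P||Q) ≠ D_KL(Q||P) in general.

D_KL(P||Q) = 0.0029 nats
D_KL(Q||P) = 0.0029 nats

In this case they happen to be equal (to 4 decimal places).

This asymmetry is why KL divergence is not a true distance metric.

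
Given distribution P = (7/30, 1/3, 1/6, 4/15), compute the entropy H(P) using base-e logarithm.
1.3569 nats

Shannon entropy is H(X) = -Σ p(x) log p(x).

For P = (7/30, 1/3, 1/6, 4/15):
H = -7/30 × log_e(7/30) -1/3 × log_e(1/3) -1/6 × log_e(1/6) -4/15 × log_e(4/15)
H = 1.3569 nats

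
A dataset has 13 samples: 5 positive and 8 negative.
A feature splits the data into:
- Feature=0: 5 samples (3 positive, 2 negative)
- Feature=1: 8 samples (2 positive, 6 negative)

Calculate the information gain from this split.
0.0885 bits

Information Gain = H(Y) - H(Y|Feature)

Before split:
P(positive) = 5/13 = 0.3846
H(Y) = 0.9612 bits

After split:
Feature=0: H = 0.9710 bits (weight = 5/13)
Feature=1: H = 0.8113 bits (weight = 8/13)
H(Y|Feature) = (5/13)×0.9710 + (8/13)×0.8113 = 0.8727 bits

Information Gain = 0.9612 - 0.8727 = 0.0885 bits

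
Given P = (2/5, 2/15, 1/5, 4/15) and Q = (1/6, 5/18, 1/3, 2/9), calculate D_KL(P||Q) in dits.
0.0863 dits

KL divergence: D_KL(P||Q) = Σ p(x) log(p(x)/q(x))

Computing term by term:
  x=0: 2/5 × log_10[(2/5)/(1/6)] = 2/5 × 0.3802 = 0.1521
  x=1: 2/15 × log_10[(2/15)/(5/18)] = 2/15 × -0.3188 = -0.0425
  x=2: 1/5 × log_10[(1/5)/(1/3)] = 1/5 × -0.2218 = -0.0444
  x=3: 4/15 × log_10[(4/15)/(2/9)] = 4/15 × 0.0792 = 0.0211

D_KL(P||Q) = 0.0863 dits

Note: KL divergence is always non-negative and equals 0 iff P = Q.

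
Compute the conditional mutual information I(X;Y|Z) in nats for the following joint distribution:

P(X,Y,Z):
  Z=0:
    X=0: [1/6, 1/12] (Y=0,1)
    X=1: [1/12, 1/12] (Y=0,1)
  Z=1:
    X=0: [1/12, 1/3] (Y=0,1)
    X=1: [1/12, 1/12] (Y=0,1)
0.0307 nats

Conditional mutual information: I(X;Y|Z) = H(X|Z) + H(Y|Z) - H(X,Y|Z)

H(Z) = 0.6792
H(X,Z) = 1.3086 → H(X|Z) = 0.6294
H(Y,Z) = 1.3086 → H(Y|Z) = 0.6294
H(X,Y,Z) = 1.9073 → H(X,Y|Z) = 1.2281

I(X;Y|Z) = 0.6294 + 0.6294 - 1.2281 = 0.0307 nats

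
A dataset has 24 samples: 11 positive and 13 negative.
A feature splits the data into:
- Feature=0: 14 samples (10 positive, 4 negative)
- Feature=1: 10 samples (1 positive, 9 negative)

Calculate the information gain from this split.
0.2961 bits

Information Gain = H(Y) - H(Y|Feature)

Before split:
P(positive) = 11/24 = 0.4583
H(Y) = 0.9950 bits

After split:
Feature=0: H = 0.8631 bits (weight = 14/24)
Feature=1: H = 0.4690 bits (weight = 10/24)
H(Y|Feature) = (14/24)×0.8631 + (10/24)×0.4690 = 0.6989 bits

Information Gain = 0.9950 - 0.6989 = 0.2961 bits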